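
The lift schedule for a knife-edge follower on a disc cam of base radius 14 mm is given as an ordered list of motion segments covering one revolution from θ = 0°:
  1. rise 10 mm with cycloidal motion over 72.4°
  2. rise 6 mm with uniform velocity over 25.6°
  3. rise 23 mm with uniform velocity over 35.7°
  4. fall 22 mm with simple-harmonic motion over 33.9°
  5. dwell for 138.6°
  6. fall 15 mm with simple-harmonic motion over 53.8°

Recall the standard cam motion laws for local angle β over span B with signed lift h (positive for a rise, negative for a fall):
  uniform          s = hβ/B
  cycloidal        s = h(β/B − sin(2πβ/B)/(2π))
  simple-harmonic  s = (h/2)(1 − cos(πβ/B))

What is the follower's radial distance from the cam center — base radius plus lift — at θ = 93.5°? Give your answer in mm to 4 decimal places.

seg 1 [0°–72.4°] cycloidal, h=10: full span → s += 10 → s = 10.0000
seg 2 [72.4°–98°] uniform, h=6: θ=93.5° here. β=21.1, B=25.6. 6·21.1/25.6 = 4.9453 → s = 14.9453
radial distance = base radius + s = 14 + 14.9453 = 28.9453

28.9453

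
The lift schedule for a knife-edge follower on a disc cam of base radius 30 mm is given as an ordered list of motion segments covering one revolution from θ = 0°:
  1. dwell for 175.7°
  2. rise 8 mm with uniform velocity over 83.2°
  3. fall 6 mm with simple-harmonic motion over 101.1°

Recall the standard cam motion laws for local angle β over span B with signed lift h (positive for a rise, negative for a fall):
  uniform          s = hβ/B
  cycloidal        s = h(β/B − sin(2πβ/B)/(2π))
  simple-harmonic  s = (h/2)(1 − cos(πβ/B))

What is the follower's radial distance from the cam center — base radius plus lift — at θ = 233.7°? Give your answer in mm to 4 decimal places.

seg 1 [0°–175.7°] dwell: s stays 0.0000
seg 2 [175.7°–258.9°] uniform, h=8: θ=233.7° here. β=58, B=83.2. 8·58/83.2 = 5.5769 → s = 5.5769
radial distance = base radius + s = 30 + 5.5769 = 35.5769

35.5769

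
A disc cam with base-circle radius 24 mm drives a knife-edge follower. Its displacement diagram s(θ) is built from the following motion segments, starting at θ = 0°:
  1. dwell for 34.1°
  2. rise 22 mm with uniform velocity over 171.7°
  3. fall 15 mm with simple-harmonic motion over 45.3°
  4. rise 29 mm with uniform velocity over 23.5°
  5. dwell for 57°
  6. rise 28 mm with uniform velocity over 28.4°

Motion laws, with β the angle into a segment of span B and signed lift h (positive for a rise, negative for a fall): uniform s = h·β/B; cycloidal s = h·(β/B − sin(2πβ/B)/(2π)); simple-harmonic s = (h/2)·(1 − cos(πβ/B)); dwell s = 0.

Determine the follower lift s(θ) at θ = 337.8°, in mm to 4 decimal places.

seg 1 [0°–34.1°] dwell: s stays 0.0000
seg 2 [34.1°–205.8°] uniform, h=22: full span → s += 22 → s = 22.0000
seg 3 [205.8°–251.1°] simple-harmonic, h=-15: full span → s += -15 → s = 7.0000
seg 4 [251.1°–274.6°] uniform, h=29: full span → s += 29 → s = 36.0000
seg 5 [274.6°–331.6°] dwell: s stays 36.0000
seg 6 [331.6°–360°] uniform, h=28: θ=337.8° here. β=6.2, B=28.4. 28·6.2/28.4 = 6.1127 → s = 42.1127

42.1127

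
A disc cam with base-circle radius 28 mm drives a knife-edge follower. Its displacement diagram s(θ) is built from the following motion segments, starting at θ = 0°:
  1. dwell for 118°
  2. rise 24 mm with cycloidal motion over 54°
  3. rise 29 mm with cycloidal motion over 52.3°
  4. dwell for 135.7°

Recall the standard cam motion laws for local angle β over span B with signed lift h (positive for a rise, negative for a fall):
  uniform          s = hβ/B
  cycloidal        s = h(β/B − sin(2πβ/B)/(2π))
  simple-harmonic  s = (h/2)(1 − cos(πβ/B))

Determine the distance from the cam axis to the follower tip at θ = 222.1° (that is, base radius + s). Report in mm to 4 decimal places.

seg 1 [0°–118°] dwell: s stays 0.0000
seg 2 [118°–172°] cycloidal, h=24: full span → s += 24 → s = 24.0000
seg 3 [172°–224.3°] cycloidal, h=29: θ=222.1° here. β=50.1, B=52.3. 29·(0.9579 − sin(2π·0.9579)/(2π)) = 28.9858 → s = 52.9858
radial distance = base radius + s = 28 + 52.9858 = 80.9858

80.9858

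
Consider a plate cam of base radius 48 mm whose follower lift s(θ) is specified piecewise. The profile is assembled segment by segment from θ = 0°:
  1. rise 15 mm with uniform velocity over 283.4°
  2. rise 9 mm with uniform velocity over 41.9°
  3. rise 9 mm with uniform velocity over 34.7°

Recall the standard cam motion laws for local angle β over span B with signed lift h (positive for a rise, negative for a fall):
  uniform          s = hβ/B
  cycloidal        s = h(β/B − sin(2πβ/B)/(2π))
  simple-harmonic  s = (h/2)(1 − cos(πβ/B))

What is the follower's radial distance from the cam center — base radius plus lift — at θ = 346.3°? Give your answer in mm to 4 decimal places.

seg 1 [0°–283.4°] uniform, h=15: full span → s += 15 → s = 15.0000
seg 2 [283.4°–325.3°] uniform, h=9: full span → s += 9 → s = 24.0000
seg 3 [325.3°–360°] uniform, h=9: θ=346.3° here. β=21, B=34.7. 9·21/34.7 = 5.4467 → s = 29.4467
radial distance = base radius + s = 48 + 29.4467 = 77.4467

77.4467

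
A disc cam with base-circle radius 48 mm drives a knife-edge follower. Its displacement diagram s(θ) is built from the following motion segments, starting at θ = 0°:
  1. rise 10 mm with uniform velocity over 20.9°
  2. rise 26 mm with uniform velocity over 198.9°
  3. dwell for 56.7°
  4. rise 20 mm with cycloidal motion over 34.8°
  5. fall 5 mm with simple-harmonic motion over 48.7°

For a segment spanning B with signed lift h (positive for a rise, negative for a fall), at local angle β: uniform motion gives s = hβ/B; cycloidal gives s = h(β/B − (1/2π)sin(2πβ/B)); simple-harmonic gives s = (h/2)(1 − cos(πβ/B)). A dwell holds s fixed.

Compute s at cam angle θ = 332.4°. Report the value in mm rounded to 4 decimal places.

seg 1 [0°–20.9°] uniform, h=10: full span → s += 10 → s = 10.0000
seg 2 [20.9°–219.8°] uniform, h=26: full span → s += 26 → s = 36.0000
seg 3 [219.8°–276.5°] dwell: s stays 36.0000
seg 4 [276.5°–311.3°] cycloidal, h=20: full span → s += 20 → s = 56.0000
seg 5 [311.3°–360°] simple-harmonic, h=-5: θ=332.4° here. β=21.1, B=48.7. -5/2·(1 − cos(π·0.4333)) = -1.9797 → s = 54.0203

54.0203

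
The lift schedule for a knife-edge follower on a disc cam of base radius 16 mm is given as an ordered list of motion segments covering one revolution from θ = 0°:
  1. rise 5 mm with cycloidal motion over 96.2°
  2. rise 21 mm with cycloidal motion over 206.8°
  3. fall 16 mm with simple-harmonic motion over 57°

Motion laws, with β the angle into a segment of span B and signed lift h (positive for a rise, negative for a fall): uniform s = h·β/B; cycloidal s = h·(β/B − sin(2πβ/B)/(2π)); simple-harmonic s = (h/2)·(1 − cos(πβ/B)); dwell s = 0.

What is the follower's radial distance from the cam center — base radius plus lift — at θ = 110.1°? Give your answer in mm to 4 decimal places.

seg 1 [0°–96.2°] cycloidal, h=5: full span → s += 5 → s = 5.0000
seg 2 [96.2°–303°] cycloidal, h=21: θ=110.1° here. β=13.9, B=206.8. 21·(0.0672 − sin(2π·0.0672)/(2π)) = 0.0416 → s = 5.0416
radial distance = base radius + s = 16 + 5.0416 = 21.0416

21.0416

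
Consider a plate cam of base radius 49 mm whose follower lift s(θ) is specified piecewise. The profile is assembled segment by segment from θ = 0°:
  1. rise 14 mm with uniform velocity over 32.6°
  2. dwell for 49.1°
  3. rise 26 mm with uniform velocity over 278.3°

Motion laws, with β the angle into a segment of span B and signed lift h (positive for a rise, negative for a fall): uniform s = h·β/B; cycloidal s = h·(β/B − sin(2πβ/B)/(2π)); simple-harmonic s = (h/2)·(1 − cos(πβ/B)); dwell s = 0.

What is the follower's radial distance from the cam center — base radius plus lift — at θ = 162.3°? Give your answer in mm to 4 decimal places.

seg 1 [0°–32.6°] uniform, h=14: full span → s += 14 → s = 14.0000
seg 2 [32.6°–81.7°] dwell: s stays 14.0000
seg 3 [81.7°–360°] uniform, h=26: θ=162.3° here. β=80.6, B=278.3. 26·80.6/278.3 = 7.5300 → s = 21.5300
radial distance = base radius + s = 49 + 21.5300 = 70.5300

70.5300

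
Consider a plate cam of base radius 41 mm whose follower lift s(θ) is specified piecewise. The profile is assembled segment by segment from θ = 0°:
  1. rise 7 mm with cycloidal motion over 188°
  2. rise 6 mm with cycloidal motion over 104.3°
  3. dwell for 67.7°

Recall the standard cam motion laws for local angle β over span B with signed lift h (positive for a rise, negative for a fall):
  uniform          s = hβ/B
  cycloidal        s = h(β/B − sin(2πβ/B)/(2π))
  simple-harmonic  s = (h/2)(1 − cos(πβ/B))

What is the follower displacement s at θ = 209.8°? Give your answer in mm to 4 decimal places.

seg 1 [0°–188°] cycloidal, h=7: full span → s += 7 → s = 7.0000
seg 2 [188°–292.3°] cycloidal, h=6: θ=209.8° here. β=21.8, B=104.3. 6·(0.2090 − sin(2π·0.2090)/(2π)) = 0.3306 → s = 7.3306

7.3306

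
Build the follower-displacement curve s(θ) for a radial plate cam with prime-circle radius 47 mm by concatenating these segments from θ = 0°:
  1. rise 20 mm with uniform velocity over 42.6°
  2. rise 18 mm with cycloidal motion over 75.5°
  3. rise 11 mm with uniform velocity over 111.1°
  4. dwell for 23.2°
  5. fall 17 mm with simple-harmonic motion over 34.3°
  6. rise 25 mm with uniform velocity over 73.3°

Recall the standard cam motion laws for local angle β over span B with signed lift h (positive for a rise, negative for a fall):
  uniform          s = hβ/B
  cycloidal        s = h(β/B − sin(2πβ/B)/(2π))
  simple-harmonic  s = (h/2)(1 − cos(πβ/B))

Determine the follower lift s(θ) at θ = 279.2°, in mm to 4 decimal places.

seg 1 [0°–42.6°] uniform, h=20: full span → s += 20 → s = 20.0000
seg 2 [42.6°–118.1°] cycloidal, h=18: full span → s += 18 → s = 38.0000
seg 3 [118.1°–229.2°] uniform, h=11: full span → s += 11 → s = 49.0000
seg 4 [229.2°–252.4°] dwell: s stays 49.0000
seg 5 [252.4°–286.7°] simple-harmonic, h=-17: θ=279.2° here. β=26.8, B=34.3. -17/2·(1 − cos(π·0.7813)) = -15.0721 → s = 33.9279

33.9279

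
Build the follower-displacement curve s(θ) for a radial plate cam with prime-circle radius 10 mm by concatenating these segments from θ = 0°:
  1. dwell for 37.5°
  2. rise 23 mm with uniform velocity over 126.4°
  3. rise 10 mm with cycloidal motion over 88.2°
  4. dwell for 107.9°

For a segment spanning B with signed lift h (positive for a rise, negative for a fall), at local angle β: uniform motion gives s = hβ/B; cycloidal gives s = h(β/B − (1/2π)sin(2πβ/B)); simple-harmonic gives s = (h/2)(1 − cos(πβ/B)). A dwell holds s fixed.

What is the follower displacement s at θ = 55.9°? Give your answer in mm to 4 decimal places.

seg 1 [0°–37.5°] dwell: s stays 0.0000
seg 2 [37.5°–163.9°] uniform, h=23: θ=55.9° here. β=18.4, B=126.4. 23·18.4/126.4 = 3.3481 → s = 3.3481

3.3481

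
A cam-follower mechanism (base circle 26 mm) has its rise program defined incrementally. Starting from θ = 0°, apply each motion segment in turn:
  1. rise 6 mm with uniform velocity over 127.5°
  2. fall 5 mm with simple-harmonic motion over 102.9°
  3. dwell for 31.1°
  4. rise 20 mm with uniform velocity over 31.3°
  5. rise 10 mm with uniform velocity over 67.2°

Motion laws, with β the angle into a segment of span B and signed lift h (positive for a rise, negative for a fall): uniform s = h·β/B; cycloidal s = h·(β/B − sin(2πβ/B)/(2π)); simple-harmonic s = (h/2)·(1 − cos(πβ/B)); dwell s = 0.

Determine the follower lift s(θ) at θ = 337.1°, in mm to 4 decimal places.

seg 1 [0°–127.5°] uniform, h=6: full span → s += 6 → s = 6.0000
seg 2 [127.5°–230.4°] simple-harmonic, h=-5: full span → s += -5 → s = 1.0000
seg 3 [230.4°–261.5°] dwell: s stays 1.0000
seg 4 [261.5°–292.8°] uniform, h=20: full span → s += 20 → s = 21.0000
seg 5 [292.8°–360°] uniform, h=10: θ=337.1° here. β=44.3, B=67.2. 10·44.3/67.2 = 6.5923 → s = 27.5923

27.5923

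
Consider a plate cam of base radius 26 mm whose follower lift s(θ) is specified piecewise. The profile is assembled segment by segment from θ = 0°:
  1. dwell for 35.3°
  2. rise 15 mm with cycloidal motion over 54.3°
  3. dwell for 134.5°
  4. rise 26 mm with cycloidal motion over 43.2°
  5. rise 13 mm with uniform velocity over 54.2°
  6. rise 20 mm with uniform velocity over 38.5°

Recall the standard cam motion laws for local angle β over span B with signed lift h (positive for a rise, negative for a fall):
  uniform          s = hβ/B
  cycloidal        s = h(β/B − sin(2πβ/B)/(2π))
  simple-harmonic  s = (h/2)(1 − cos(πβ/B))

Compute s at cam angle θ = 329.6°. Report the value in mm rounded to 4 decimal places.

seg 1 [0°–35.3°] dwell: s stays 0.0000
seg 2 [35.3°–89.6°] cycloidal, h=15: full span → s += 15 → s = 15.0000
seg 3 [89.6°–224.1°] dwell: s stays 15.0000
seg 4 [224.1°–267.3°] cycloidal, h=26: full span → s += 26 → s = 41.0000
seg 5 [267.3°–321.5°] uniform, h=13: full span → s += 13 → s = 54.0000
seg 6 [321.5°–360°] uniform, h=20: θ=329.6° here. β=8.1, B=38.5. 20·8.1/38.5 = 4.2078 → s = 58.2078

58.2078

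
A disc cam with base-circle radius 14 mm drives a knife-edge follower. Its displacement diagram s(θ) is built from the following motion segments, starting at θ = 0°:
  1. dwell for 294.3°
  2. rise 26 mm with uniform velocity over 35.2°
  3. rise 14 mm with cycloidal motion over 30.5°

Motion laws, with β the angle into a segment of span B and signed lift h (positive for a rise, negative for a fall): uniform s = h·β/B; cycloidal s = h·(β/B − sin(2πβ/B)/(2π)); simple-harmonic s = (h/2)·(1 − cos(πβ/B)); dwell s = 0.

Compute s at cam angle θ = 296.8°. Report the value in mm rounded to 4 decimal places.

seg 1 [0°–294.3°] dwell: s stays 0.0000
seg 2 [294.3°–329.5°] uniform, h=26: θ=296.8° here. β=2.5, B=35.2. 26·2.5/35.2 = 1.8466 → s = 1.8466

1.8466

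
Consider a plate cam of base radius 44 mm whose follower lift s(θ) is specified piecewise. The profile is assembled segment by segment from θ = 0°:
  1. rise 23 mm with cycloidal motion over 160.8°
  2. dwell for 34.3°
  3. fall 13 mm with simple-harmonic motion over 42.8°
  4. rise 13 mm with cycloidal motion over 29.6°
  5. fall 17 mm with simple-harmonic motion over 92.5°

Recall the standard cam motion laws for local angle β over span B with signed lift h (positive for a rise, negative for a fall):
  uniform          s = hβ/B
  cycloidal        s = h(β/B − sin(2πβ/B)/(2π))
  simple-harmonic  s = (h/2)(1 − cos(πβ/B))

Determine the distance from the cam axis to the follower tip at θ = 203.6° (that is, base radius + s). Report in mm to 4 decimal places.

seg 1 [0°–160.8°] cycloidal, h=23: full span → s += 23 → s = 23.0000
seg 2 [160.8°–195.1°] dwell: s stays 23.0000
seg 3 [195.1°–237.9°] simple-harmonic, h=-13: θ=203.6° here. β=8.5, B=42.8. -13/2·(1 − cos(π·0.1986)) = -1.2246 → s = 21.7754
radial distance = base radius + s = 44 + 21.7754 = 65.7754

65.7754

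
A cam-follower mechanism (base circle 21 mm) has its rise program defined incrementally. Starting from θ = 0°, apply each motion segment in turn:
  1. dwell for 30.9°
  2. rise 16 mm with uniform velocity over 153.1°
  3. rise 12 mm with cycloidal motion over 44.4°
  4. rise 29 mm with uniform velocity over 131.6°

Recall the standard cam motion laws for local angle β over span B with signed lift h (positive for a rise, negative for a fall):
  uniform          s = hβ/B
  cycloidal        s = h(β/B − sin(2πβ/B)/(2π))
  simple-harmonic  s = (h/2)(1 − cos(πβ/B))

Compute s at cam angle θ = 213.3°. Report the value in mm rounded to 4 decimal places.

seg 1 [0°–30.9°] dwell: s stays 0.0000
seg 2 [30.9°–184°] uniform, h=16: full span → s += 16 → s = 16.0000
seg 3 [184°–228.4°] cycloidal, h=12: θ=213.3° here. β=29.3, B=44.4. 12·(0.6599 − sin(2π·0.6599)/(2π)) = 9.5309 → s = 25.5309

25.5309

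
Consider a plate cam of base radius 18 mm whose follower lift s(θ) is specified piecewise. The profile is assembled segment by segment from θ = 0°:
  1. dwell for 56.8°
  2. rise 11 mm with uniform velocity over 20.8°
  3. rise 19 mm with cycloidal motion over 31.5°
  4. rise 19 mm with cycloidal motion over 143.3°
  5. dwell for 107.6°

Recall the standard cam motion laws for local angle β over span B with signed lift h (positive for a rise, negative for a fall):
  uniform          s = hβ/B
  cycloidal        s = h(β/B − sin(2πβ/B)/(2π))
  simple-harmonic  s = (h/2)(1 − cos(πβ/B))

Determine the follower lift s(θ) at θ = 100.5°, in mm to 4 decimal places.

seg 1 [0°–56.8°] dwell: s stays 0.0000
seg 2 [56.8°–77.6°] uniform, h=11: full span → s += 11 → s = 11.0000
seg 3 [77.6°–109.1°] cycloidal, h=19: θ=100.5° here. β=22.9, B=31.5. 19·(0.7270 − sin(2π·0.7270)/(2π)) = 16.8051 → s = 27.8051

27.8051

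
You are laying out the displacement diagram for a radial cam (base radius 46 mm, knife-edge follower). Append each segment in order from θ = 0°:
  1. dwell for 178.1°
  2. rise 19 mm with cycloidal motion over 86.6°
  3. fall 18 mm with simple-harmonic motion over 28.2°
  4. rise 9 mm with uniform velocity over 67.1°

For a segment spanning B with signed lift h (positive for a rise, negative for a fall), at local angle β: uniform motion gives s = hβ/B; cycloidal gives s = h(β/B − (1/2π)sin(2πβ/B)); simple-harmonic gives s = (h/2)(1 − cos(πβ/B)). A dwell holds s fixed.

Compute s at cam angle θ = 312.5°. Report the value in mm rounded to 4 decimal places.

seg 1 [0°–178.1°] dwell: s stays 0.0000
seg 2 [178.1°–264.7°] cycloidal, h=19: full span → s += 19 → s = 19.0000
seg 3 [264.7°–292.9°] simple-harmonic, h=-18: full span → s += -18 → s = 1.0000
seg 4 [292.9°–360°] uniform, h=9: θ=312.5° here. β=19.6, B=67.1. 9·19.6/67.1 = 2.6289 → s = 3.6289

3.6289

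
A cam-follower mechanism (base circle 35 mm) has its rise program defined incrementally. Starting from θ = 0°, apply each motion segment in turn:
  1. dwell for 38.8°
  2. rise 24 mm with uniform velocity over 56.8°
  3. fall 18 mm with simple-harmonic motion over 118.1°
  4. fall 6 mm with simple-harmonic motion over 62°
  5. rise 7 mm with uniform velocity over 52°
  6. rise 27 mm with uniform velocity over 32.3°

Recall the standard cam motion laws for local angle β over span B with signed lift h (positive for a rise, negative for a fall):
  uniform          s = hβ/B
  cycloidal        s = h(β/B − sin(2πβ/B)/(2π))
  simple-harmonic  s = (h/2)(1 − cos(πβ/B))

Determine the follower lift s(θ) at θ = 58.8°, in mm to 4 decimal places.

seg 1 [0°–38.8°] dwell: s stays 0.0000
seg 2 [38.8°–95.6°] uniform, h=24: θ=58.8° here. β=20, B=56.8. 24·20/56.8 = 8.4507 → s = 8.4507

8.4507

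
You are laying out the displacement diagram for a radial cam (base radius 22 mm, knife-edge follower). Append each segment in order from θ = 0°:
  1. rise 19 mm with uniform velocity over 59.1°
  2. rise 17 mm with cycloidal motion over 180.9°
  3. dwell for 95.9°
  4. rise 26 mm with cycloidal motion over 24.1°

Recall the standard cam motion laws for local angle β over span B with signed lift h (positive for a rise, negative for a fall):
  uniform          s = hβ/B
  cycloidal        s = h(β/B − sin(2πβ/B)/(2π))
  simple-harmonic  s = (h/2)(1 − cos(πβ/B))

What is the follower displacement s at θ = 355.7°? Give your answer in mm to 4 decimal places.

seg 1 [0°–59.1°] uniform, h=19: full span → s += 19 → s = 19.0000
seg 2 [59.1°–240°] cycloidal, h=17: full span → s += 17 → s = 36.0000
seg 3 [240°–335.9°] dwell: s stays 36.0000
seg 4 [335.9°–360°] cycloidal, h=26: θ=355.7° here. β=19.8, B=24.1. 26·(0.8216 − sin(2π·0.8216)/(2π)) = 25.0876 → s = 61.0876

61.0876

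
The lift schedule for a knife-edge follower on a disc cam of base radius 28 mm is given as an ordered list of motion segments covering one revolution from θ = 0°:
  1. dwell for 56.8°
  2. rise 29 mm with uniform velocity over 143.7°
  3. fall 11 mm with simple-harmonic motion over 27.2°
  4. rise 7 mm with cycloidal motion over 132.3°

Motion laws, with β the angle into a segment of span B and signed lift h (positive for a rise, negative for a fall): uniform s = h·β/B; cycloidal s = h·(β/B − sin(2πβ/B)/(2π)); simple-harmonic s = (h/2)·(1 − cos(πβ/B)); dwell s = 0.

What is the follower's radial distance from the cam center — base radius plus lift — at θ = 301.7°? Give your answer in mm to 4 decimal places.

seg 1 [0°–56.8°] dwell: s stays 0.0000
seg 2 [56.8°–200.5°] uniform, h=29: full span → s += 29 → s = 29.0000
seg 3 [200.5°–227.7°] simple-harmonic, h=-11: full span → s += -11 → s = 18.0000
seg 4 [227.7°–360°] cycloidal, h=7: θ=301.7° here. β=74, B=132.3. 7·(0.5593 − sin(2π·0.5593)/(2π)) = 4.3211 → s = 22.3211
radial distance = base radius + s = 28 + 22.3211 = 50.3211

50.3211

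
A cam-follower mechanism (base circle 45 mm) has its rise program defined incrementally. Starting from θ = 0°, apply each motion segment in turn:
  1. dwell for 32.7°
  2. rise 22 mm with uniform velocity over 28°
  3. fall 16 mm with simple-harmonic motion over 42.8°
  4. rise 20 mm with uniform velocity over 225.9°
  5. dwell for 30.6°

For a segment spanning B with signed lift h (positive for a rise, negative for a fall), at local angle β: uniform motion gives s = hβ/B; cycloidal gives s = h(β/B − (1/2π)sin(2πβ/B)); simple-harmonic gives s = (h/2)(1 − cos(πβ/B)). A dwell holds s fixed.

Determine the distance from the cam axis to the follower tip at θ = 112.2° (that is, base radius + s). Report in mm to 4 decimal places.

seg 1 [0°–32.7°] dwell: s stays 0.0000
seg 2 [32.7°–60.7°] uniform, h=22: full span → s += 22 → s = 22.0000
seg 3 [60.7°–103.5°] simple-harmonic, h=-16: full span → s += -16 → s = 6.0000
seg 4 [103.5°–329.4°] uniform, h=20: θ=112.2° here. β=8.7, B=225.9. 20·8.7/225.9 = 0.7703 → s = 6.7703
radial distance = base radius + s = 45 + 6.7703 = 51.7703

51.7703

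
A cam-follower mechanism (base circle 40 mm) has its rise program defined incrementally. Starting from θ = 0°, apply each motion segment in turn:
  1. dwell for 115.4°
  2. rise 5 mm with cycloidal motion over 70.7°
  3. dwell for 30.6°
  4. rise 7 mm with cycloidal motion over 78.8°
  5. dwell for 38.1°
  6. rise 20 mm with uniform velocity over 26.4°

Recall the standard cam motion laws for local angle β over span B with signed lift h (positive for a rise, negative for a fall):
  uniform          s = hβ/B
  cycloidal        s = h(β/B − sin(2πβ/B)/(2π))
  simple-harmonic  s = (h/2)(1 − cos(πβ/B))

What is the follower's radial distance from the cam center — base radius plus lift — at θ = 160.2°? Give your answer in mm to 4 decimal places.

seg 1 [0°–115.4°] dwell: s stays 0.0000
seg 2 [115.4°–186.1°] cycloidal, h=5: θ=160.2° here. β=44.8, B=70.7. 5·(0.6337 − sin(2π·0.6337)/(2π)) = 3.7608 → s = 3.7608
radial distance = base radius + s = 40 + 3.7608 = 43.7608

43.7608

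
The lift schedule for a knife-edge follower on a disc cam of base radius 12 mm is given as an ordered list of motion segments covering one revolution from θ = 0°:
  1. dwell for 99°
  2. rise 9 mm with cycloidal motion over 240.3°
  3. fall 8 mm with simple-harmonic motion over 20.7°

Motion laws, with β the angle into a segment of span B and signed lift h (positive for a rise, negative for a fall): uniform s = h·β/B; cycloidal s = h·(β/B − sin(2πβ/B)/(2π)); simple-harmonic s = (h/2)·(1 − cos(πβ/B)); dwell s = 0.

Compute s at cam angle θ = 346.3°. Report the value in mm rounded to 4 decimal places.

seg 1 [0°–99°] dwell: s stays 0.0000
seg 2 [99°–339.3°] cycloidal, h=9: full span → s += 9 → s = 9.0000
seg 3 [339.3°–360°] simple-harmonic, h=-8: θ=346.3° here. β=7, B=20.7. -8/2·(1 − cos(π·0.3382)) = -2.0528 → s = 6.9472

6.9472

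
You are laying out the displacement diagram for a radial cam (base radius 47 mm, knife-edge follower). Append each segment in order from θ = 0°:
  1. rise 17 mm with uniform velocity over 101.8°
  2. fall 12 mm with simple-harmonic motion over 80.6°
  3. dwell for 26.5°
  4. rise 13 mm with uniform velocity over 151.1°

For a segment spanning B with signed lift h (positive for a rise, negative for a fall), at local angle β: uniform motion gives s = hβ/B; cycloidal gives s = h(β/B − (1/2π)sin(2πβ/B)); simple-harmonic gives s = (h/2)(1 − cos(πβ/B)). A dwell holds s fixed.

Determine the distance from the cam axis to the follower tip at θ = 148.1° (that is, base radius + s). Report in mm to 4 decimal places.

seg 1 [0°–101.8°] uniform, h=17: full span → s += 17 → s = 17.0000
seg 2 [101.8°–182.4°] simple-harmonic, h=-12: θ=148.1° here. β=46.3, B=80.6. -12/2·(1 − cos(π·0.5744)) = -7.3904 → s = 9.6096
radial distance = base radius + s = 47 + 9.6096 = 56.6096

56.6096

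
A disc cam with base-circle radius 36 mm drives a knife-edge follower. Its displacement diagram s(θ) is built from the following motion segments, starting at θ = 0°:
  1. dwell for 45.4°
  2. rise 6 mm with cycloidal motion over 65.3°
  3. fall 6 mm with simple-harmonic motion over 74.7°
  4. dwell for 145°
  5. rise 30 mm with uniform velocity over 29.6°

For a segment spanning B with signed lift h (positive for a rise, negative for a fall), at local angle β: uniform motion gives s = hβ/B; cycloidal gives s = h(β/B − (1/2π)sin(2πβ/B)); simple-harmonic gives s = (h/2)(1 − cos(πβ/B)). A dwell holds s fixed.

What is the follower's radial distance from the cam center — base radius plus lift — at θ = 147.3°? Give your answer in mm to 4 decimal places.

seg 1 [0°–45.4°] dwell: s stays 0.0000
seg 2 [45.4°–110.7°] cycloidal, h=6: full span → s += 6 → s = 6.0000
seg 3 [110.7°–185.4°] simple-harmonic, h=-6: θ=147.3° here. β=36.6, B=74.7. -6/2·(1 − cos(π·0.4900)) = -2.9054 → s = 3.0946
radial distance = base radius + s = 36 + 3.0946 = 39.0946

39.0946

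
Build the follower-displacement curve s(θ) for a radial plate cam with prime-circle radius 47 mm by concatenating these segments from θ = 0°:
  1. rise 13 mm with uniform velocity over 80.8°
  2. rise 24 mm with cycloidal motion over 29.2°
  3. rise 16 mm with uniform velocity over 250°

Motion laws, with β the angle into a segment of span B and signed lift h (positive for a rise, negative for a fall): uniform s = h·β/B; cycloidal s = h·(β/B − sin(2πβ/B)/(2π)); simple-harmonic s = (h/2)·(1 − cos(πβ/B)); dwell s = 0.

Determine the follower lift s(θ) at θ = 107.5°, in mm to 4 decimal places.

seg 1 [0°–80.8°] uniform, h=13: full span → s += 13 → s = 13.0000
seg 2 [80.8°–110°] cycloidal, h=24: θ=107.5° here. β=26.7, B=29.2. 24·(0.9144 − sin(2π·0.9144)/(2π)) = 23.9023 → s = 36.9023

36.9023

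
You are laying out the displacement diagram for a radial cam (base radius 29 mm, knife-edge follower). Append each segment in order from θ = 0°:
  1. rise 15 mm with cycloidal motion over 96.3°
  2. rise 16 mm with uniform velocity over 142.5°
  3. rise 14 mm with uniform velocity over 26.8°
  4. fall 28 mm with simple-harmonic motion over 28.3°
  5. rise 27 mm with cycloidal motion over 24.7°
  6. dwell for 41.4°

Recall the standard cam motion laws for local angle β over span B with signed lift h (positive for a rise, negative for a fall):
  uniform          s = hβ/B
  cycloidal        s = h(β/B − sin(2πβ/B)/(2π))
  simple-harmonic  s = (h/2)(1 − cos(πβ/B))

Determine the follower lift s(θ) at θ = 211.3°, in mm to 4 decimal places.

seg 1 [0°–96.3°] cycloidal, h=15: full span → s += 15 → s = 15.0000
seg 2 [96.3°–238.8°] uniform, h=16: θ=211.3° here. β=115, B=142.5. 16·115/142.5 = 12.9123 → s = 27.9123

27.9123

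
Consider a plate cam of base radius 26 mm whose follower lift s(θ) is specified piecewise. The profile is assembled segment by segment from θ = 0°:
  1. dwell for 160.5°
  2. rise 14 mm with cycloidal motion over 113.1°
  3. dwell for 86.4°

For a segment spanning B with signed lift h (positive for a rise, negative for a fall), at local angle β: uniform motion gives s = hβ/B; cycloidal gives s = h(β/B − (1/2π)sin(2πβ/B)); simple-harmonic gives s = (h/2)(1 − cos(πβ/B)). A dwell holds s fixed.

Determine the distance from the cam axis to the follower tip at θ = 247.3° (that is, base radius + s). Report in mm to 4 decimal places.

seg 1 [0°–160.5°] dwell: s stays 0.0000
seg 2 [160.5°–273.6°] cycloidal, h=14: θ=247.3° here. β=86.8, B=113.1. 14·(0.7675 − sin(2π·0.7675)/(2π)) = 12.9592 → s = 12.9592
radial distance = base radius + s = 26 + 12.9592 = 38.9592

38.9592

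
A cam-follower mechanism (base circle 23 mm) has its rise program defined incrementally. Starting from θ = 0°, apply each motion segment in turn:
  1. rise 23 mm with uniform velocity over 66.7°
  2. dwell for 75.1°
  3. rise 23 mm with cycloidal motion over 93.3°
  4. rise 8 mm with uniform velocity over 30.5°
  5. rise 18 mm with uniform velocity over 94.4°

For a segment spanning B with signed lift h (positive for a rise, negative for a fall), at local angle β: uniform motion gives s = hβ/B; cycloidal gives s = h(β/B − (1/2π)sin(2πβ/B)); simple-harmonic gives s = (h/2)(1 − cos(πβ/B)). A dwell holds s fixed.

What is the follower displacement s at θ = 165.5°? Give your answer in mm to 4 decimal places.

seg 1 [0°–66.7°] uniform, h=23: full span → s += 23 → s = 23.0000
seg 2 [66.7°–141.8°] dwell: s stays 23.0000
seg 3 [141.8°–235.1°] cycloidal, h=23: θ=165.5° here. β=23.7, B=93.3. 23·(0.2540 − sin(2π·0.2540)/(2π)) = 2.1830 → s = 25.1830

25.1830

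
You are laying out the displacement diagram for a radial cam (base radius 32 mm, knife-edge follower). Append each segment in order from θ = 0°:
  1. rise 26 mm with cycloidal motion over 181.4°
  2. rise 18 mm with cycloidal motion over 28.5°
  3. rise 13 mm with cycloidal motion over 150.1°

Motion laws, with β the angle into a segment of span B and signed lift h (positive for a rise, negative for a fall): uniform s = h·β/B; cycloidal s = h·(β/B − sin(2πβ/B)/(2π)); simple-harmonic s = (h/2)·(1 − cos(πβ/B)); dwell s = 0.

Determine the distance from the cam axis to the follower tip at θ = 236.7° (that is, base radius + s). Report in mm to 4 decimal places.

seg 1 [0°–181.4°] cycloidal, h=26: full span → s += 26 → s = 26.0000
seg 2 [181.4°–209.9°] cycloidal, h=18: full span → s += 18 → s = 44.0000
seg 3 [209.9°–360°] cycloidal, h=13: θ=236.7° here. β=26.8, B=150.1. 13·(0.1785 − sin(2π·0.1785)/(2π)) = 0.4571 → s = 44.4571
radial distance = base radius + s = 32 + 44.4571 = 76.4571

76.4571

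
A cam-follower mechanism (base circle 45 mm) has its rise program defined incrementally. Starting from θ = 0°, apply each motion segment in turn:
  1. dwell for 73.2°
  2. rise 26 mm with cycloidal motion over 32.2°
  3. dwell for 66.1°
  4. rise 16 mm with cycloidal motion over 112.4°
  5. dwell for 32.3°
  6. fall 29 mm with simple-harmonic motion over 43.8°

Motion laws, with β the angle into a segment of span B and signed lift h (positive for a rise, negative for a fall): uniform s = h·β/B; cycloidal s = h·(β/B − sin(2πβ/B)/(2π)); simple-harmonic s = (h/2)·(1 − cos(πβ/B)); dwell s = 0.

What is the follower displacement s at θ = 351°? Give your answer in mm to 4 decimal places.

seg 1 [0°–73.2°] dwell: s stays 0.0000
seg 2 [73.2°–105.4°] cycloidal, h=26: full span → s += 26 → s = 26.0000
seg 3 [105.4°–171.5°] dwell: s stays 26.0000
seg 4 [171.5°–283.9°] cycloidal, h=16: full span → s += 16 → s = 42.0000
seg 5 [283.9°–316.2°] dwell: s stays 42.0000
seg 6 [316.2°–360°] simple-harmonic, h=-29: θ=351° here. β=34.8, B=43.8. -29/2·(1 − cos(π·0.7945)) = -26.0823 → s = 15.9177

15.9177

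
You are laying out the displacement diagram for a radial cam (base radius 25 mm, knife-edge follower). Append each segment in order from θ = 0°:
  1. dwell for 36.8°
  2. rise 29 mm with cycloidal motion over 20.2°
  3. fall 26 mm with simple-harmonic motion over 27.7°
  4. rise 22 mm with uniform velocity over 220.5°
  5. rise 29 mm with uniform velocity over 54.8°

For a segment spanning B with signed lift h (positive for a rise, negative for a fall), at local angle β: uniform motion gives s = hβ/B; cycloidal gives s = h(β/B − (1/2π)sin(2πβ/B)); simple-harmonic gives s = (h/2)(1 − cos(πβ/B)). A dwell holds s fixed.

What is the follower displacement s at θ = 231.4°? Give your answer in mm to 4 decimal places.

seg 1 [0°–36.8°] dwell: s stays 0.0000
seg 2 [36.8°–57°] cycloidal, h=29: full span → s += 29 → s = 29.0000
seg 3 [57°–84.7°] simple-harmonic, h=-26: full span → s += -26 → s = 3.0000
seg 4 [84.7°–305.2°] uniform, h=22: θ=231.4° here. β=146.7, B=220.5. 22·146.7/220.5 = 14.6367 → s = 17.6367

17.6367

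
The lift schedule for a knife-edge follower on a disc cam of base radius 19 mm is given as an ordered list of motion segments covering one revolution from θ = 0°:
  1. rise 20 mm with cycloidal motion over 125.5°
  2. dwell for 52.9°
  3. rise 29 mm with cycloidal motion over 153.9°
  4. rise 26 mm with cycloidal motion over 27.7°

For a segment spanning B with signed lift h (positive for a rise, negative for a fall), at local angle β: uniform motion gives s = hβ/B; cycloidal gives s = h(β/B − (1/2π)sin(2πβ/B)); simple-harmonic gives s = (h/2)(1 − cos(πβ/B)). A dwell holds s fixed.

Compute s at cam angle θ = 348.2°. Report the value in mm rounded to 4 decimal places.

seg 1 [0°–125.5°] cycloidal, h=20: full span → s += 20 → s = 20.0000
seg 2 [125.5°–178.4°] dwell: s stays 20.0000
seg 3 [178.4°–332.3°] cycloidal, h=29: full span → s += 29 → s = 49.0000
seg 4 [332.3°–360°] cycloidal, h=26: θ=348.2° here. β=15.9, B=27.7. 26·(0.5740 − sin(2π·0.5740)/(2π)) = 16.7798 → s = 65.7798

65.7798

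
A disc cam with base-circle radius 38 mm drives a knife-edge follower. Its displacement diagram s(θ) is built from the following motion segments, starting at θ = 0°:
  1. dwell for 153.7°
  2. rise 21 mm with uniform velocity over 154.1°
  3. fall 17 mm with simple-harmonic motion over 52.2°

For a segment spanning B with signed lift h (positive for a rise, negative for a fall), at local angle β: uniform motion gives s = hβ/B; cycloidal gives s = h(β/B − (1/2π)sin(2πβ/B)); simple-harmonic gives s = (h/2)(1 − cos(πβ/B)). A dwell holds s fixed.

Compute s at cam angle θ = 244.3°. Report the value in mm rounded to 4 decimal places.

seg 1 [0°–153.7°] dwell: s stays 0.0000
seg 2 [153.7°–307.8°] uniform, h=21: θ=244.3° here. β=90.6, B=154.1. 21·90.6/154.1 = 12.3465 → s = 12.3465

12.3465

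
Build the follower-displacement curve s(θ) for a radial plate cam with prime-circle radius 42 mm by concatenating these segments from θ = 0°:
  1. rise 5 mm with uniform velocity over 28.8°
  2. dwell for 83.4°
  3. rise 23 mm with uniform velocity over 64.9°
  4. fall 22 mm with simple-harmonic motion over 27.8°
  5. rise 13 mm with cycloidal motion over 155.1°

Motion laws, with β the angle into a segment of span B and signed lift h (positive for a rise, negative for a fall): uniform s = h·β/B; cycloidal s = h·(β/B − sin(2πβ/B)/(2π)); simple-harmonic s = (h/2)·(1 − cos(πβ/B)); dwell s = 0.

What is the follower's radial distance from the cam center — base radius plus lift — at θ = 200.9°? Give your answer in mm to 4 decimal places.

seg 1 [0°–28.8°] uniform, h=5: full span → s += 5 → s = 5.0000
seg 2 [28.8°–112.2°] dwell: s stays 5.0000
seg 3 [112.2°–177.1°] uniform, h=23: full span → s += 23 → s = 28.0000
seg 4 [177.1°–204.9°] simple-harmonic, h=-22: θ=200.9° here. β=23.8, B=27.8. -22/2·(1 − cos(π·0.8561)) = -20.8952 → s = 7.1048
radial distance = base radius + s = 42 + 7.1048 = 49.1048

49.1048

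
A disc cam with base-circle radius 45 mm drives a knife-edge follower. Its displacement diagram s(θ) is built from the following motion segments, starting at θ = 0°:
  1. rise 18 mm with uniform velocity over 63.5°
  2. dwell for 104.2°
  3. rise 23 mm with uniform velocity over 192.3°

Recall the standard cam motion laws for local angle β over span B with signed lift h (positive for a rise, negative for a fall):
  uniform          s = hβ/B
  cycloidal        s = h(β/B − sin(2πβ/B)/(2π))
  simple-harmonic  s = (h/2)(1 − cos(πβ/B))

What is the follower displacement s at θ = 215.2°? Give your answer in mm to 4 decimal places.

seg 1 [0°–63.5°] uniform, h=18: full span → s += 18 → s = 18.0000
seg 2 [63.5°–167.7°] dwell: s stays 18.0000
seg 3 [167.7°–360°] uniform, h=23: θ=215.2° here. β=47.5, B=192.3. 23·47.5/192.3 = 5.6812 → s = 23.6812

23.6812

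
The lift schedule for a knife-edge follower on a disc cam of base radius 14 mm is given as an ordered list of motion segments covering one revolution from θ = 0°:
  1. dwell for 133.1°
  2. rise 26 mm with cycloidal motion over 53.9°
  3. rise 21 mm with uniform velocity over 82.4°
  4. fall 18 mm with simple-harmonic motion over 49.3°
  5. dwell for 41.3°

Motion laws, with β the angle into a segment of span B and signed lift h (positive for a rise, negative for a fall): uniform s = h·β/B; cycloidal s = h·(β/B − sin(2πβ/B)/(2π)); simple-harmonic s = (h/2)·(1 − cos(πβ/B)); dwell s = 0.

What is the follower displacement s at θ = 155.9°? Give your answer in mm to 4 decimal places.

seg 1 [0°–133.1°] dwell: s stays 0.0000
seg 2 [133.1°–187°] cycloidal, h=26: θ=155.9° here. β=22.8, B=53.9. 26·(0.4230 − sin(2π·0.4230)/(2π)) = 9.0735 → s = 9.0735

9.0735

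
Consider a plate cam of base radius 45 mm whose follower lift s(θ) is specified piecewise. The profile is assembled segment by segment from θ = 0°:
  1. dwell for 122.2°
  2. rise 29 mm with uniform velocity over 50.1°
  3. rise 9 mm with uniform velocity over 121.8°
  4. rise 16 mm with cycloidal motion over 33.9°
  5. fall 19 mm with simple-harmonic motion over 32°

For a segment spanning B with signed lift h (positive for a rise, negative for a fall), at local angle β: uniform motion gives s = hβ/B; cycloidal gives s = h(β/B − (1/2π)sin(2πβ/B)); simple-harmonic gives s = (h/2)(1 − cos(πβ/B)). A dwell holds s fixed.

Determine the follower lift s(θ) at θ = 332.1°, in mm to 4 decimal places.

seg 1 [0°–122.2°] dwell: s stays 0.0000
seg 2 [122.2°–172.3°] uniform, h=29: full span → s += 29 → s = 29.0000
seg 3 [172.3°–294.1°] uniform, h=9: full span → s += 9 → s = 38.0000
seg 4 [294.1°–328°] cycloidal, h=16: full span → s += 16 → s = 54.0000
seg 5 [328°–360°] simple-harmonic, h=-19: θ=332.1° here. β=4.1, B=32. -19/2·(1 − cos(π·0.1281)) = -0.7593 → s = 53.2407

53.2407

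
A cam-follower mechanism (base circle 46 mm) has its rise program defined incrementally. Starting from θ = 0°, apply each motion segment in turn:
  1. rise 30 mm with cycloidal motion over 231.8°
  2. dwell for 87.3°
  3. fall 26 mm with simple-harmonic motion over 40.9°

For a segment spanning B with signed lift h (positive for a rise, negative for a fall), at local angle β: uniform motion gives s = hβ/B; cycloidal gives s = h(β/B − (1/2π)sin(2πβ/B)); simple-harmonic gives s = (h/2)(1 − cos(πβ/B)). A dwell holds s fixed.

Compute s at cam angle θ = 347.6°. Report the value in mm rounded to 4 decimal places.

seg 1 [0°–231.8°] cycloidal, h=30: full span → s += 30 → s = 30.0000
seg 2 [231.8°–319.1°] dwell: s stays 30.0000
seg 3 [319.1°–360°] simple-harmonic, h=-26: θ=347.6° here. β=28.5, B=40.9. -26/2·(1 − cos(π·0.6968)) = -20.5358 → s = 9.4642

9.4642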